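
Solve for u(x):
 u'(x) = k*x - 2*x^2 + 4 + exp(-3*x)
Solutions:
 u(x) = C1 + k*x^2/2 - 2*x^3/3 + 4*x - exp(-3*x)/3


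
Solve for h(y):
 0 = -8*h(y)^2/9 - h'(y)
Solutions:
 h(y) = 9/(C1 + 8*y)


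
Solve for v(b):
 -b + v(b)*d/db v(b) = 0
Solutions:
 v(b) = -sqrt(C1 + b^2)
 v(b) = sqrt(C1 + b^2)


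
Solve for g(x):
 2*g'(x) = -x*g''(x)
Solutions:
 g(x) = C1 + C2/x


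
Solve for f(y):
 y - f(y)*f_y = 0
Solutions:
 f(y) = -sqrt(C1 + y^2)
 f(y) = sqrt(C1 + y^2)


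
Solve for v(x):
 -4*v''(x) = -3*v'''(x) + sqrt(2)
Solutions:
 v(x) = C1 + C2*x + C3*exp(4*x/3) - sqrt(2)*x^2/8


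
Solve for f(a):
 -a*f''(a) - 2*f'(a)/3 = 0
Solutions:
 f(a) = C1 + C2*a^(1/3)


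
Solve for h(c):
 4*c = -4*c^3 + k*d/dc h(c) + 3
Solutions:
 h(c) = C1 + c^4/k + 2*c^2/k - 3*c/k


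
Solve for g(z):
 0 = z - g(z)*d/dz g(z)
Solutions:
 g(z) = -sqrt(C1 + z^2)
 g(z) = sqrt(C1 + z^2)


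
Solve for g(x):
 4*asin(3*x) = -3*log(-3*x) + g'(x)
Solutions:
 g(x) = C1 + 3*x*log(-x) + 4*x*asin(3*x) - 3*x + 3*x*log(3) + 4*sqrt(1 - 9*x^2)/3


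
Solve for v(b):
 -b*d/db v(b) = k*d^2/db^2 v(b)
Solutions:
 v(b) = C1 + C2*sqrt(k)*erf(sqrt(2)*b*sqrt(1/k)/2)


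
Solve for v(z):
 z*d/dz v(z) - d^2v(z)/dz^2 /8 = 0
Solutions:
 v(z) = C1 + C2*erfi(2*z)


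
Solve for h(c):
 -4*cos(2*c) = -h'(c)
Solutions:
 h(c) = C1 + 2*sin(2*c)


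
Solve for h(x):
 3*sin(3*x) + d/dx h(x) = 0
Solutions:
 h(x) = C1 + cos(3*x)


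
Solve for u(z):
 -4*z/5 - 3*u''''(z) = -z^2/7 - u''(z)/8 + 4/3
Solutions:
 u(z) = C1 + C2*z + C3*exp(-sqrt(6)*z/12) + C4*exp(sqrt(6)*z/12) - 2*z^4/21 + 16*z^3/15 - 464*z^2/21


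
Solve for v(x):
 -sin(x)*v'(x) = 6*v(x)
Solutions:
 v(x) = C1*(cos(x)^3 + 3*cos(x)^2 + 3*cos(x) + 1)/(cos(x)^3 - 3*cos(x)^2 + 3*cos(x) - 1)


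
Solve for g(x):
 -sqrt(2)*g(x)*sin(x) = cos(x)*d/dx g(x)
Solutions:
 g(x) = C1*cos(x)^(sqrt(2))


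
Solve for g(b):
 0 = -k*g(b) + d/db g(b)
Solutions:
 g(b) = C1*exp(b*k)


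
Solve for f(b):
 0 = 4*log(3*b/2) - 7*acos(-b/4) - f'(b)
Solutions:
 f(b) = C1 + 4*b*log(b) - 7*b*acos(-b/4) - 4*b - 4*b*log(2) + 4*b*log(3) - 7*sqrt(16 - b^2)


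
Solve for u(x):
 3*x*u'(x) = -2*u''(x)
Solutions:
 u(x) = C1 + C2*erf(sqrt(3)*x/2)


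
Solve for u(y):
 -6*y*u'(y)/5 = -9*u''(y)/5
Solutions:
 u(y) = C1 + C2*erfi(sqrt(3)*y/3)


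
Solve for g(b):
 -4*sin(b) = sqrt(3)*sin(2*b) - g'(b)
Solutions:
 g(b) = C1 + sqrt(3)*sin(b)^2 - 4*cos(b)


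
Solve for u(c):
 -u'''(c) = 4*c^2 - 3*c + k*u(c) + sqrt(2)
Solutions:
 u(c) = C1*exp(c*(-k)^(1/3)) + C2*exp(c*(-k)^(1/3)*(-1 + sqrt(3)*I)/2) + C3*exp(-c*(-k)^(1/3)*(1 + sqrt(3)*I)/2) - 4*c^2/k + 3*c/k - sqrt(2)/k


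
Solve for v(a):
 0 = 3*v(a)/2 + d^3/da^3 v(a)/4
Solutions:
 v(a) = C3*exp(-6^(1/3)*a) + (C1*sin(2^(1/3)*3^(5/6)*a/2) + C2*cos(2^(1/3)*3^(5/6)*a/2))*exp(6^(1/3)*a/2)


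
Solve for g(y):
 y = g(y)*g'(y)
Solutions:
 g(y) = -sqrt(C1 + y^2)
 g(y) = sqrt(C1 + y^2)


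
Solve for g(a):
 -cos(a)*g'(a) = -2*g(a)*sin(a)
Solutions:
 g(a) = C1/cos(a)^2


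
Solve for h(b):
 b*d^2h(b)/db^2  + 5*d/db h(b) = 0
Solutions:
 h(b) = C1 + C2/b^4


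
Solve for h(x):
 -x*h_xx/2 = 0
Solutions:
 h(x) = C1 + C2*x


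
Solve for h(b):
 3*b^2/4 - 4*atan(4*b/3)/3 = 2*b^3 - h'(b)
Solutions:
 h(b) = C1 + b^4/2 - b^3/4 + 4*b*atan(4*b/3)/3 - log(16*b^2 + 9)/2


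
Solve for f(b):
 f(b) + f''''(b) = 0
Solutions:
 f(b) = (C1*sin(sqrt(2)*b/2) + C2*cos(sqrt(2)*b/2))*exp(-sqrt(2)*b/2) + (C3*sin(sqrt(2)*b/2) + C4*cos(sqrt(2)*b/2))*exp(sqrt(2)*b/2)


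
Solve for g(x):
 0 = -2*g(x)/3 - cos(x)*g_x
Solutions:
 g(x) = C1*(sin(x) - 1)^(1/3)/(sin(x) + 1)^(1/3)


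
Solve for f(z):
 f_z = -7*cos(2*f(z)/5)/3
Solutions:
 7*z/3 - 5*log(sin(2*f(z)/5) - 1)/4 + 5*log(sin(2*f(z)/5) + 1)/4 = C1


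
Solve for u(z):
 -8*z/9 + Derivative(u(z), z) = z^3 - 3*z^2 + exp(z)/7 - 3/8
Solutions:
 u(z) = C1 + z^4/4 - z^3 + 4*z^2/9 - 3*z/8 + exp(z)/7


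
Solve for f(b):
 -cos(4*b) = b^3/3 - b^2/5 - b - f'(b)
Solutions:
 f(b) = C1 + b^4/12 - b^3/15 - b^2/2 + sin(4*b)/4


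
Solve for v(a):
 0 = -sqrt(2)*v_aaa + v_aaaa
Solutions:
 v(a) = C1 + C2*a + C3*a^2 + C4*exp(sqrt(2)*a)


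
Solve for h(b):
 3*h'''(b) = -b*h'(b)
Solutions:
 h(b) = C1 + Integral(C2*airyai(-3^(2/3)*b/3) + C3*airybi(-3^(2/3)*b/3), b)


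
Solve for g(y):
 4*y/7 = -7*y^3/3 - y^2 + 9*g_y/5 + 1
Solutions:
 g(y) = C1 + 35*y^4/108 + 5*y^3/27 + 10*y^2/63 - 5*y/9


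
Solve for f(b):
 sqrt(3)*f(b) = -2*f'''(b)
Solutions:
 f(b) = C3*exp(-2^(2/3)*3^(1/6)*b/2) + (C1*sin(6^(2/3)*b/4) + C2*cos(6^(2/3)*b/4))*exp(2^(2/3)*3^(1/6)*b/4)


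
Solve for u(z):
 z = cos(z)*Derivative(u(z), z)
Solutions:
 u(z) = C1 + Integral(z/cos(z), z)


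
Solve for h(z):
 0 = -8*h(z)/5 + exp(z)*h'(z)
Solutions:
 h(z) = C1*exp(-8*exp(-z)/5)


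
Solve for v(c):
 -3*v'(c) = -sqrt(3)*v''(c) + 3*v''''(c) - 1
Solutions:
 v(c) = C1 + C2*exp(2^(1/3)*c*(2*sqrt(3)/(sqrt(3)*sqrt(243 - 4*sqrt(3)) + 27)^(1/3) + 2^(1/3)*(sqrt(3)*sqrt(243 - 4*sqrt(3)) + 27)^(1/3))/12)*sin(2^(1/3)*c*(-2^(1/3)*sqrt(3)*(sqrt(3)*sqrt(243 - 4*sqrt(3)) + 27)^(1/3) + 6/(sqrt(3)*sqrt(243 - 4*sqrt(3)) + 27)^(1/3))/12) + C3*exp(2^(1/3)*c*(2*sqrt(3)/(sqrt(3)*sqrt(243 - 4*sqrt(3)) + 27)^(1/3) + 2^(1/3)*(sqrt(3)*sqrt(243 - 4*sqrt(3)) + 27)^(1/3))/12)*cos(2^(1/3)*c*(-2^(1/3)*sqrt(3)*(sqrt(3)*sqrt(243 - 4*sqrt(3)) + 27)^(1/3) + 6/(sqrt(3)*sqrt(243 - 4*sqrt(3)) + 27)^(1/3))/12) + C4*exp(-2^(1/3)*c*(2*sqrt(3)/(sqrt(3)*sqrt(243 - 4*sqrt(3)) + 27)^(1/3) + 2^(1/3)*(sqrt(3)*sqrt(243 - 4*sqrt(3)) + 27)^(1/3))/6) + c/3


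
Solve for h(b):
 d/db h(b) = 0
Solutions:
 h(b) = C1


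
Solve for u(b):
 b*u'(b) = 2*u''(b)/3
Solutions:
 u(b) = C1 + C2*erfi(sqrt(3)*b/2)


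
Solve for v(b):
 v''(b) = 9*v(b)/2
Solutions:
 v(b) = C1*exp(-3*sqrt(2)*b/2) + C2*exp(3*sqrt(2)*b/2)


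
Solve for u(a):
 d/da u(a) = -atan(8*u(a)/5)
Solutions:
 Integral(1/atan(8*_y/5), (_y, u(a))) = C1 - a


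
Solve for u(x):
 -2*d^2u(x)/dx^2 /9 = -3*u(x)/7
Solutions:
 u(x) = C1*exp(-3*sqrt(42)*x/14) + C2*exp(3*sqrt(42)*x/14)


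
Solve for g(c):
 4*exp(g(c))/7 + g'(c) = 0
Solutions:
 g(c) = log(1/(C1 + 4*c)) + log(7)


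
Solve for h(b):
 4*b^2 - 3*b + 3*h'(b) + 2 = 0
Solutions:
 h(b) = C1 - 4*b^3/9 + b^2/2 - 2*b/3


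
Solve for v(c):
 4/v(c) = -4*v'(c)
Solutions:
 v(c) = -sqrt(C1 - 2*c)
 v(c) = sqrt(C1 - 2*c)


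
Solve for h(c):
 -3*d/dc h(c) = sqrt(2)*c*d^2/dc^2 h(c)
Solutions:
 h(c) = C1 + C2*c^(1 - 3*sqrt(2)/2)


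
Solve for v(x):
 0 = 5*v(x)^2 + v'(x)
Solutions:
 v(x) = 1/(C1 + 5*x)


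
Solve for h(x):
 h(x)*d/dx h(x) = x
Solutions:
 h(x) = -sqrt(C1 + x^2)
 h(x) = sqrt(C1 + x^2)


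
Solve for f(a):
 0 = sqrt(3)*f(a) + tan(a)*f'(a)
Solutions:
 f(a) = C1/sin(a)^(sqrt(3))


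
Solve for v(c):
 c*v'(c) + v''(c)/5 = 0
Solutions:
 v(c) = C1 + C2*erf(sqrt(10)*c/2)


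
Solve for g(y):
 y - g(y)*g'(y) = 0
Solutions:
 g(y) = -sqrt(C1 + y^2)
 g(y) = sqrt(C1 + y^2)


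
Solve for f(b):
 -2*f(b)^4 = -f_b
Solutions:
 f(b) = (-1/(C1 + 6*b))^(1/3)
 f(b) = (-1/(C1 + 2*b))^(1/3)*(-3^(2/3) - 3*3^(1/6)*I)/6
 f(b) = (-1/(C1 + 2*b))^(1/3)*(-3^(2/3) + 3*3^(1/6)*I)/6


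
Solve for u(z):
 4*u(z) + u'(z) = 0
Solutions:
 u(z) = C1*exp(-4*z)


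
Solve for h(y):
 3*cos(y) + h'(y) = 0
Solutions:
 h(y) = C1 - 3*sin(y)


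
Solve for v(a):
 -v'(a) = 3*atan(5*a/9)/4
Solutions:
 v(a) = C1 - 3*a*atan(5*a/9)/4 + 27*log(25*a^2 + 81)/40


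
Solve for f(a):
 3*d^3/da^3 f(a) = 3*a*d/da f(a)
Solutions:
 f(a) = C1 + Integral(C2*airyai(a) + C3*airybi(a), a)


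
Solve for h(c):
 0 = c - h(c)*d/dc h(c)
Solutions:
 h(c) = -sqrt(C1 + c^2)
 h(c) = sqrt(C1 + c^2)


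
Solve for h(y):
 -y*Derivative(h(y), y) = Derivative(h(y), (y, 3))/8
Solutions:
 h(y) = C1 + Integral(C2*airyai(-2*y) + C3*airybi(-2*y), y)


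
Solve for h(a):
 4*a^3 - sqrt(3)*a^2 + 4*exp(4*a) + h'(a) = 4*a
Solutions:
 h(a) = C1 - a^4 + sqrt(3)*a^3/3 + 2*a^2 - exp(4*a)


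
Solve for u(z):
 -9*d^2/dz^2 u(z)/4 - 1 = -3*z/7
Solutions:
 u(z) = C1 + C2*z + 2*z^3/63 - 2*z^2/9


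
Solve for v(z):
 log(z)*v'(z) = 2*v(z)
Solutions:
 v(z) = C1*exp(2*li(z))


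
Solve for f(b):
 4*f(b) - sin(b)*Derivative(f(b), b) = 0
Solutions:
 f(b) = C1*(cos(b)^2 - 2*cos(b) + 1)/(cos(b)^2 + 2*cos(b) + 1)


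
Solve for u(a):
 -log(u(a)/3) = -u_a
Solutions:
 Integral(1/(-log(_y) + log(3)), (_y, u(a))) = C1 - a


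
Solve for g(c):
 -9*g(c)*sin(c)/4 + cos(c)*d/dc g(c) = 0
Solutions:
 g(c) = C1/cos(c)^(9/4)


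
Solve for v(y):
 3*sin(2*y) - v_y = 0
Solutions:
 v(y) = C1 - 3*cos(2*y)/2


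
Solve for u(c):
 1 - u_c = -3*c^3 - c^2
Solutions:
 u(c) = C1 + 3*c^4/4 + c^3/3 + c


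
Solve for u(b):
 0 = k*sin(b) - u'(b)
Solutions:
 u(b) = C1 - k*cos(b)


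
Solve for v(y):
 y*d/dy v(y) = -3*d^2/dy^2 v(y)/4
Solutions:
 v(y) = C1 + C2*erf(sqrt(6)*y/3)


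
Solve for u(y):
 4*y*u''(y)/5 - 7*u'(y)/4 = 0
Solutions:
 u(y) = C1 + C2*y^(51/16)


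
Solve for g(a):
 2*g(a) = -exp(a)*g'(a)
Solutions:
 g(a) = C1*exp(2*exp(-a))


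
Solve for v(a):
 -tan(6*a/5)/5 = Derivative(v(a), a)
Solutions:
 v(a) = C1 + log(cos(6*a/5))/6


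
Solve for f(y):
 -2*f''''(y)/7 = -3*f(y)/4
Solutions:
 f(y) = C1*exp(-42^(1/4)*y/2) + C2*exp(42^(1/4)*y/2) + C3*sin(42^(1/4)*y/2) + C4*cos(42^(1/4)*y/2)


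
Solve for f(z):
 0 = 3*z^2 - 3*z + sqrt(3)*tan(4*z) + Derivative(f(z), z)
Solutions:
 f(z) = C1 - z^3 + 3*z^2/2 + sqrt(3)*log(cos(4*z))/4


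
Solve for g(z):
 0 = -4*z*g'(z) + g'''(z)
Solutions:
 g(z) = C1 + Integral(C2*airyai(2^(2/3)*z) + C3*airybi(2^(2/3)*z), z)


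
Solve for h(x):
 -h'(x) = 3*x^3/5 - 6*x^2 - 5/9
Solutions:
 h(x) = C1 - 3*x^4/20 + 2*x^3 + 5*x/9


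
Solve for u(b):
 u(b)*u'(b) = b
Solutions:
 u(b) = -sqrt(C1 + b^2)
 u(b) = sqrt(C1 + b^2)


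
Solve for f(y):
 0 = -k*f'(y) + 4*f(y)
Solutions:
 f(y) = C1*exp(4*y/k)


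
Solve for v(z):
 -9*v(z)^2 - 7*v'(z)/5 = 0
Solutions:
 v(z) = 7/(C1 + 45*z)


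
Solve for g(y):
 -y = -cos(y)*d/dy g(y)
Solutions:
 g(y) = C1 + Integral(y/cos(y), y)


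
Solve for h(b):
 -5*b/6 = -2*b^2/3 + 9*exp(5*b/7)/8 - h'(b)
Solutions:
 h(b) = C1 - 2*b^3/9 + 5*b^2/12 + 63*exp(5*b/7)/40


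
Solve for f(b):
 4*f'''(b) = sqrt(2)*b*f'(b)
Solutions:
 f(b) = C1 + Integral(C2*airyai(sqrt(2)*b/2) + C3*airybi(sqrt(2)*b/2), b)


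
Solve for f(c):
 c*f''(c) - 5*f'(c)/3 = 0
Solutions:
 f(c) = C1 + C2*c^(8/3)


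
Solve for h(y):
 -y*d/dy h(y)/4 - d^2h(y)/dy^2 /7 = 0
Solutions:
 h(y) = C1 + C2*erf(sqrt(14)*y/4)


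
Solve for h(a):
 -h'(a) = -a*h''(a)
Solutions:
 h(a) = C1 + C2*a^2


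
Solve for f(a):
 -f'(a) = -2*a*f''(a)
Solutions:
 f(a) = C1 + C2*a^(3/2)


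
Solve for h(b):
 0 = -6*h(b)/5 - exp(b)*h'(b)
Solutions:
 h(b) = C1*exp(6*exp(-b)/5)


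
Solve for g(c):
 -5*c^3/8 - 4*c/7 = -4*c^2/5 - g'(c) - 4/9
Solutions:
 g(c) = C1 + 5*c^4/32 - 4*c^3/15 + 2*c^2/7 - 4*c/9


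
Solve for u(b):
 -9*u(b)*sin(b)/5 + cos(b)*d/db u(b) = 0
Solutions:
 u(b) = C1/cos(b)^(9/5)


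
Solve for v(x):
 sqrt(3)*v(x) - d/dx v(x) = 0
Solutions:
 v(x) = C1*exp(sqrt(3)*x)


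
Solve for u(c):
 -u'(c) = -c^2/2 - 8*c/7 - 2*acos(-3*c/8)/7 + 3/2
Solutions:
 u(c) = C1 + c^3/6 + 4*c^2/7 + 2*c*acos(-3*c/8)/7 - 3*c/2 + 2*sqrt(64 - 9*c^2)/21


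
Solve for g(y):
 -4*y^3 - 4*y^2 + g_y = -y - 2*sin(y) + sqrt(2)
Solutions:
 g(y) = C1 + y^4 + 4*y^3/3 - y^2/2 + sqrt(2)*y + 2*cos(y)


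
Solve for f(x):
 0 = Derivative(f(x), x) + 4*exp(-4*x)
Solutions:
 f(x) = C1 + exp(-4*x)


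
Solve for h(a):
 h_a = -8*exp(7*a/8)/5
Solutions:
 h(a) = C1 - 64*exp(7*a/8)/35


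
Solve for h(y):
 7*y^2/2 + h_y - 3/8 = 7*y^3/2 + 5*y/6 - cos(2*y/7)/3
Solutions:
 h(y) = C1 + 7*y^4/8 - 7*y^3/6 + 5*y^2/12 + 3*y/8 - 7*sin(2*y/7)/6


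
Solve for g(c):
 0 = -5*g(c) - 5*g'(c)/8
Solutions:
 g(c) = C1*exp(-8*c)


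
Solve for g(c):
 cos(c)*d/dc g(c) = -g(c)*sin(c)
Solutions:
 g(c) = C1*cos(c)


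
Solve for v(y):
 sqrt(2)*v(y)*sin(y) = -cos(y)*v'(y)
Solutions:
 v(y) = C1*cos(y)^(sqrt(2))


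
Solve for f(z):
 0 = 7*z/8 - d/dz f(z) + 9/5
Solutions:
 f(z) = C1 + 7*z^2/16 + 9*z/5


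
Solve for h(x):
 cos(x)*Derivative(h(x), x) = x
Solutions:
 h(x) = C1 + Integral(x/cos(x), x)


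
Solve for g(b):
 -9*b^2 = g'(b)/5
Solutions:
 g(b) = C1 - 15*b^3


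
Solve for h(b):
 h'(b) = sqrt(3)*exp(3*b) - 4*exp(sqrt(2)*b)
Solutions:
 h(b) = C1 + sqrt(3)*exp(3*b)/3 - 2*sqrt(2)*exp(sqrt(2)*b)


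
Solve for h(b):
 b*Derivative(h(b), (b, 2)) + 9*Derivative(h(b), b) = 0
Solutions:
 h(b) = C1 + C2/b^8


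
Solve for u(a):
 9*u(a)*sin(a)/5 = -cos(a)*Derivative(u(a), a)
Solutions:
 u(a) = C1*cos(a)^(9/5)


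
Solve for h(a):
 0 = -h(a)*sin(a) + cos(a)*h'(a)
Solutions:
 h(a) = C1/cos(a)


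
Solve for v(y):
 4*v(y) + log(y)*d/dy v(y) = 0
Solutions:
 v(y) = C1*exp(-4*li(y))


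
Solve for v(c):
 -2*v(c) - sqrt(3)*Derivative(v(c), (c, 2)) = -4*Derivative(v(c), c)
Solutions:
 v(c) = C1*exp(c*(-sqrt(6)*sqrt(2 - sqrt(3)) + 2*sqrt(3))/3) + C2*exp(c*(sqrt(6)*sqrt(2 - sqrt(3)) + 2*sqrt(3))/3)


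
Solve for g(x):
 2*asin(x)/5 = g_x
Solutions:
 g(x) = C1 + 2*x*asin(x)/5 + 2*sqrt(1 - x^2)/5


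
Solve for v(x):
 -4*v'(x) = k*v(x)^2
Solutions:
 v(x) = 4/(C1 + k*x)


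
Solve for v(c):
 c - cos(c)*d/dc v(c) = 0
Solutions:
 v(c) = C1 + Integral(c/cos(c), c)


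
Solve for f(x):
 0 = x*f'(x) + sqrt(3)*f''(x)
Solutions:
 f(x) = C1 + C2*erf(sqrt(2)*3^(3/4)*x/6)


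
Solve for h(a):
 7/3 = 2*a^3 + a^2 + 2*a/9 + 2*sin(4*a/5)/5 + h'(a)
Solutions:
 h(a) = C1 - a^4/2 - a^3/3 - a^2/9 + 7*a/3 + cos(4*a/5)/2


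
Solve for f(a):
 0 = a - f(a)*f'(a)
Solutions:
 f(a) = -sqrt(C1 + a^2)
 f(a) = sqrt(C1 + a^2)


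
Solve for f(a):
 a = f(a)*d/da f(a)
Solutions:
 f(a) = -sqrt(C1 + a^2)
 f(a) = sqrt(C1 + a^2)


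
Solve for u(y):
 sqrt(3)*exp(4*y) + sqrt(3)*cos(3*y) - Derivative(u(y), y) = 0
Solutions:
 u(y) = C1 + sqrt(3)*exp(4*y)/4 + sqrt(3)*sin(3*y)/3


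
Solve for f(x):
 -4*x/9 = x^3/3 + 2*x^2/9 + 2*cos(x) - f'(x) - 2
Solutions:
 f(x) = C1 + x^4/12 + 2*x^3/27 + 2*x^2/9 - 2*x + 2*sin(x)


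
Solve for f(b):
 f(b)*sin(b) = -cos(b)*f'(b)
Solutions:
 f(b) = C1*cos(b)


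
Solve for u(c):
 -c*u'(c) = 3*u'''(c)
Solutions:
 u(c) = C1 + Integral(C2*airyai(-3^(2/3)*c/3) + C3*airybi(-3^(2/3)*c/3), c)


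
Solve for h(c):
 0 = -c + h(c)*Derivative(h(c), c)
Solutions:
 h(c) = -sqrt(C1 + c^2)
 h(c) = sqrt(C1 + c^2)


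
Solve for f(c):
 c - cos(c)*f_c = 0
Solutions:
 f(c) = C1 + Integral(c/cos(c), c)


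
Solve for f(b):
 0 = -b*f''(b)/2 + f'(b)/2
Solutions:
 f(b) = C1 + C2*b^2


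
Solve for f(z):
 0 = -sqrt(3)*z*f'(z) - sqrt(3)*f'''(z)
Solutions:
 f(z) = C1 + Integral(C2*airyai(-z) + C3*airybi(-z), z)


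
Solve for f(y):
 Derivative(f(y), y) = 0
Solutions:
 f(y) = C1


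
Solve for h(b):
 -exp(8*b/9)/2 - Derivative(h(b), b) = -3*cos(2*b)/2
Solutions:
 h(b) = C1 - 9*exp(8*b/9)/16 + 3*sin(2*b)/4


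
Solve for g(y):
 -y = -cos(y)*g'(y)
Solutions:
 g(y) = C1 + Integral(y/cos(y), y)


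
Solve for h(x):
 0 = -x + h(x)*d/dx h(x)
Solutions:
 h(x) = -sqrt(C1 + x^2)
 h(x) = sqrt(C1 + x^2)


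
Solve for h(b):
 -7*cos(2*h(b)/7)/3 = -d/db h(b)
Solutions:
 -7*b/3 - 7*log(sin(2*h(b)/7) - 1)/4 + 7*log(sin(2*h(b)/7) + 1)/4 = C1


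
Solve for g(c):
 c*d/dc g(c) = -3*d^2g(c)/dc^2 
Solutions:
 g(c) = C1 + C2*erf(sqrt(6)*c/6)


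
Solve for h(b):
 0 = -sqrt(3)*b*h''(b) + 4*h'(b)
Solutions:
 h(b) = C1 + C2*b^(1 + 4*sqrt(3)/3)


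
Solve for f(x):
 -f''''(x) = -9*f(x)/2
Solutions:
 f(x) = C1*exp(-2^(3/4)*sqrt(3)*x/2) + C2*exp(2^(3/4)*sqrt(3)*x/2) + C3*sin(2^(3/4)*sqrt(3)*x/2) + C4*cos(2^(3/4)*sqrt(3)*x/2)


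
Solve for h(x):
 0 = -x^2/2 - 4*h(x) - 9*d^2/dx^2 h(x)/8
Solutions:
 h(x) = C1*sin(4*sqrt(2)*x/3) + C2*cos(4*sqrt(2)*x/3) - x^2/8 + 9/128


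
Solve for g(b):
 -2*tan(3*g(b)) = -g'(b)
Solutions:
 g(b) = -asin(C1*exp(6*b))/3 + pi/3
 g(b) = asin(C1*exp(6*b))/3


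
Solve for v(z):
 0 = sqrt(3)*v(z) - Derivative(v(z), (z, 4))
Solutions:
 v(z) = C1*exp(-3^(1/8)*z) + C2*exp(3^(1/8)*z) + C3*sin(3^(1/8)*z) + C4*cos(3^(1/8)*z)


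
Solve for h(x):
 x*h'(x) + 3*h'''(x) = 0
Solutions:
 h(x) = C1 + Integral(C2*airyai(-3^(2/3)*x/3) + C3*airybi(-3^(2/3)*x/3), x)


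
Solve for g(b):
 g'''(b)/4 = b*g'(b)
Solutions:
 g(b) = C1 + Integral(C2*airyai(2^(2/3)*b) + C3*airybi(2^(2/3)*b), b)


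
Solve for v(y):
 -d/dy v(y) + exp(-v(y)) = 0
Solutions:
 v(y) = log(C1 + y)


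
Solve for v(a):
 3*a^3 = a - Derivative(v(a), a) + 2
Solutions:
 v(a) = C1 - 3*a^4/4 + a^2/2 + 2*a


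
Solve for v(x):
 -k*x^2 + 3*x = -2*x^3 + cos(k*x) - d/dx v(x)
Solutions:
 v(x) = C1 + k*x^3/3 - x^4/2 - 3*x^2/2 + sin(k*x)/k


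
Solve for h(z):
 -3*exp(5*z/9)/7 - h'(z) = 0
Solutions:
 h(z) = C1 - 27*exp(5*z/9)/35


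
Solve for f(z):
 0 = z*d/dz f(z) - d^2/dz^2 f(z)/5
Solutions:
 f(z) = C1 + C2*erfi(sqrt(10)*z/2)


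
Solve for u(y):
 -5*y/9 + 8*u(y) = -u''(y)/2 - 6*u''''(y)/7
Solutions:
 u(y) = 5*y/72 + (C1*sin(sqrt(2)*3^(3/4)*7^(1/4)*y*cos(atan(sqrt(5327)/7)/2)/3) + C2*cos(sqrt(2)*3^(3/4)*7^(1/4)*y*cos(atan(sqrt(5327)/7)/2)/3))*exp(-sqrt(2)*3^(3/4)*7^(1/4)*y*sin(atan(sqrt(5327)/7)/2)/3) + (C3*sin(sqrt(2)*3^(3/4)*7^(1/4)*y*cos(atan(sqrt(5327)/7)/2)/3) + C4*cos(sqrt(2)*3^(3/4)*7^(1/4)*y*cos(atan(sqrt(5327)/7)/2)/3))*exp(sqrt(2)*3^(3/4)*7^(1/4)*y*sin(atan(sqrt(5327)/7)/2)/3)


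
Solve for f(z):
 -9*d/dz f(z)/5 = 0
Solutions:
 f(z) = C1


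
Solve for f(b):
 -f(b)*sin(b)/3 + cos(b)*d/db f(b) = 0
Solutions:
 f(b) = C1/cos(b)^(1/3)


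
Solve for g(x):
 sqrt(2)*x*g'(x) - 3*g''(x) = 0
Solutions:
 g(x) = C1 + C2*erfi(2^(3/4)*sqrt(3)*x/6)


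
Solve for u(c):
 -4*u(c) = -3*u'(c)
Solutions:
 u(c) = C1*exp(4*c/3)


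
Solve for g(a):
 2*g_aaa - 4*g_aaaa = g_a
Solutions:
 g(a) = C1 + C4*exp(-a/2) + (C2*sin(a/2) + C3*cos(a/2))*exp(a/2)


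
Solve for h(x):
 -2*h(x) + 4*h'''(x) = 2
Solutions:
 h(x) = C3*exp(2^(2/3)*x/2) + (C1*sin(2^(2/3)*sqrt(3)*x/4) + C2*cos(2^(2/3)*sqrt(3)*x/4))*exp(-2^(2/3)*x/4) - 1


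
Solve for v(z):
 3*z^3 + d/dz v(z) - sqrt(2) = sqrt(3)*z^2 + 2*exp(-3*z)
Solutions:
 v(z) = C1 - 3*z^4/4 + sqrt(3)*z^3/3 + sqrt(2)*z - 2*exp(-3*z)/3


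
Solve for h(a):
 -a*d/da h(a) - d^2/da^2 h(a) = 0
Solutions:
 h(a) = C1 + C2*erf(sqrt(2)*a/2)


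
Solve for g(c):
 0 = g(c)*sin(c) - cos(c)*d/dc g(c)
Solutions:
 g(c) = C1/cos(c)


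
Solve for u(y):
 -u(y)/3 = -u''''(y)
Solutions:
 u(y) = C1*exp(-3^(3/4)*y/3) + C2*exp(3^(3/4)*y/3) + C3*sin(3^(3/4)*y/3) + C4*cos(3^(3/4)*y/3)


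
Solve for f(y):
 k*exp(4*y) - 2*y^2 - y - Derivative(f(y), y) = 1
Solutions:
 f(y) = C1 + k*exp(4*y)/4 - 2*y^3/3 - y^2/2 - y


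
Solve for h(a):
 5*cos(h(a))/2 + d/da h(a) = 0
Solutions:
 h(a) = pi - asin((C1 + exp(5*a))/(C1 - exp(5*a)))
 h(a) = asin((C1 + exp(5*a))/(C1 - exp(5*a)))


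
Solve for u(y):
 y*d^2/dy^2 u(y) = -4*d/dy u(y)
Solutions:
 u(y) = C1 + C2/y^3


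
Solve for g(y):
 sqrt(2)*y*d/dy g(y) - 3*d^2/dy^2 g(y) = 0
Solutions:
 g(y) = C1 + C2*erfi(2^(3/4)*sqrt(3)*y/6)


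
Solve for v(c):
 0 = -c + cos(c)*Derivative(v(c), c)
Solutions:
 v(c) = C1 + Integral(c/cos(c), c)


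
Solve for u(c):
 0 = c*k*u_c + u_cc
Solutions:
 u(c) = Piecewise((-sqrt(2)*sqrt(pi)*C1*erf(sqrt(2)*c*sqrt(k)/2)/(2*sqrt(k)) - C2, (k > 0) | (k < 0)), (-C1*c - C2, True))


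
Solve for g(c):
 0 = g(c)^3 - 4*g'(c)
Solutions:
 g(c) = -sqrt(2)*sqrt(-1/(C1 + c))
 g(c) = sqrt(2)*sqrt(-1/(C1 + c))


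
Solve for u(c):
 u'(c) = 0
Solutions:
 u(c) = C1


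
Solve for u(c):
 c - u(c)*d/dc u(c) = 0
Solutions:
 u(c) = -sqrt(C1 + c^2)
 u(c) = sqrt(C1 + c^2)


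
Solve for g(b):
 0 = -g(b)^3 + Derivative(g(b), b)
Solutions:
 g(b) = -sqrt(2)*sqrt(-1/(C1 + b))/2
 g(b) = sqrt(2)*sqrt(-1/(C1 + b))/2


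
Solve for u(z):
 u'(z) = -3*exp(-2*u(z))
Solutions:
 u(z) = log(-sqrt(C1 - 6*z))
 u(z) = log(C1 - 6*z)/2


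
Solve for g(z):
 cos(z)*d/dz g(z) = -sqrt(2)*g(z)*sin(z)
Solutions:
 g(z) = C1*cos(z)^(sqrt(2))


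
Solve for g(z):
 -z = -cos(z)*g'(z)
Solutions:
 g(z) = C1 + Integral(z/cos(z), z)


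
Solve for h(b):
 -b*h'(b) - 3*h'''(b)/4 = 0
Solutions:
 h(b) = C1 + Integral(C2*airyai(-6^(2/3)*b/3) + C3*airybi(-6^(2/3)*b/3), b)


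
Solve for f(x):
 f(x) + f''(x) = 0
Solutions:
 f(x) = C1*sin(x) + C2*cos(x)


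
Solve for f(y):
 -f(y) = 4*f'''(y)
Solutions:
 f(y) = C3*exp(-2^(1/3)*y/2) + (C1*sin(2^(1/3)*sqrt(3)*y/4) + C2*cos(2^(1/3)*sqrt(3)*y/4))*exp(2^(1/3)*y/4)


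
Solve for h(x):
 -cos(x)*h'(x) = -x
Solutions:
 h(x) = C1 + Integral(x/cos(x), x)


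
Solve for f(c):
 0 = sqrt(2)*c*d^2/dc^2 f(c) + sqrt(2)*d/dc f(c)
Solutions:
 f(c) = C1 + C2*log(c)


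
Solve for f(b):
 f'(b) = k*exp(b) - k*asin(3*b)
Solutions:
 f(b) = C1 - k*(b*asin(3*b) + sqrt(1 - 9*b^2)/3 - exp(b))


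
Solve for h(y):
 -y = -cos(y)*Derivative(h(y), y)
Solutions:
 h(y) = C1 + Integral(y/cos(y), y)


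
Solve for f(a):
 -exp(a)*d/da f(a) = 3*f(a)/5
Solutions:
 f(a) = C1*exp(3*exp(-a)/5)


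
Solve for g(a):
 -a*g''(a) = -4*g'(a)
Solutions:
 g(a) = C1 + C2*a^5


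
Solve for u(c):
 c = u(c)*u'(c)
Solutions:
 u(c) = -sqrt(C1 + c^2)
 u(c) = sqrt(C1 + c^2)


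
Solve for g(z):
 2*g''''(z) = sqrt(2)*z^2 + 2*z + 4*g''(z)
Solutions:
 g(z) = C1 + C2*z + C3*exp(-sqrt(2)*z) + C4*exp(sqrt(2)*z) - sqrt(2)*z^4/48 - z^3/12 - sqrt(2)*z^2/8


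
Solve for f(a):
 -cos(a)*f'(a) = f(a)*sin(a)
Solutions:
 f(a) = C1*cos(a)


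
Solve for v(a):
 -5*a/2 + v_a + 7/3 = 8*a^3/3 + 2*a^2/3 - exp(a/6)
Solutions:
 v(a) = C1 + 2*a^4/3 + 2*a^3/9 + 5*a^2/4 - 7*a/3 - 6*exp(a/6)


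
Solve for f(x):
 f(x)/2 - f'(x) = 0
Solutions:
 f(x) = C1*exp(x/2)


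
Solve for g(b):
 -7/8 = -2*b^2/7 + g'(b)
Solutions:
 g(b) = C1 + 2*b^3/21 - 7*b/8


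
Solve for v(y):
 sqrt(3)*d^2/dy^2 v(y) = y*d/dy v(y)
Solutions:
 v(y) = C1 + C2*erfi(sqrt(2)*3^(3/4)*y/6)


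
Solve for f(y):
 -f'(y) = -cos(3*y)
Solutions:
 f(y) = C1 + sin(3*y)/3


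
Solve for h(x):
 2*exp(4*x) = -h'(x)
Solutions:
 h(x) = C1 - exp(4*x)/2


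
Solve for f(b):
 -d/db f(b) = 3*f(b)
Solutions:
 f(b) = C1*exp(-3*b)


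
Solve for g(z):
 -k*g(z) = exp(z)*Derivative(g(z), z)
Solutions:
 g(z) = C1*exp(k*exp(-z))


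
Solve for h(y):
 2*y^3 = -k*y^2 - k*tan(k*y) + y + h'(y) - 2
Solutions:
 h(y) = C1 + k*y^3/3 + k*Piecewise((-log(cos(k*y))/k, Ne(k, 0)), (0, True)) + y^4/2 - y^2/2 + 2*y


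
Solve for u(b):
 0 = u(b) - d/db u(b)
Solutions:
 u(b) = C1*exp(b)


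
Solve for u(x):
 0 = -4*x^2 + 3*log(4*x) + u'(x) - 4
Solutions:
 u(x) = C1 + 4*x^3/3 - 3*x*log(x) - x*log(64) + 7*x


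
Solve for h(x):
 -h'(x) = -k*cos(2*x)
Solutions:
 h(x) = C1 + k*sin(2*x)/2


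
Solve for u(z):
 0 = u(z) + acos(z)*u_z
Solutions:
 u(z) = C1*exp(-Integral(1/acos(z), z))


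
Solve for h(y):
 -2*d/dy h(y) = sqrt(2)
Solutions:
 h(y) = C1 - sqrt(2)*y/2


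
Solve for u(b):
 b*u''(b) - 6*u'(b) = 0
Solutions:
 u(b) = C1 + C2*b^7


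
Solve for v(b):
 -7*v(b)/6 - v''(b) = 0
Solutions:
 v(b) = C1*sin(sqrt(42)*b/6) + C2*cos(sqrt(42)*b/6)


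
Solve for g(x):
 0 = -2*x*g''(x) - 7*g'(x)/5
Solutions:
 g(x) = C1 + C2*x^(3/10)


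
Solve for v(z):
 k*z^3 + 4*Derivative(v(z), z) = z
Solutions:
 v(z) = C1 - k*z^4/16 + z^2/8


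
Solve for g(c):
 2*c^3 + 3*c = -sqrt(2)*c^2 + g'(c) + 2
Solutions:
 g(c) = C1 + c^4/2 + sqrt(2)*c^3/3 + 3*c^2/2 - 2*c


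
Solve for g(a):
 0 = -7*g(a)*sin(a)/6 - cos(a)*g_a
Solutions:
 g(a) = C1*cos(a)^(7/6)


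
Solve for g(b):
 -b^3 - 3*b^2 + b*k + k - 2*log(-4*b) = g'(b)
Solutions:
 g(b) = C1 - b^4/4 - b^3 + b^2*k/2 + b*(k - 4*log(2) + 2) - 2*b*log(-b)


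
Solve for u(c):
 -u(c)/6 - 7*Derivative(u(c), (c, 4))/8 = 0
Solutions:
 u(c) = (C1*sin(21^(3/4)*c/21) + C2*cos(21^(3/4)*c/21))*exp(-21^(3/4)*c/21) + (C3*sin(21^(3/4)*c/21) + C4*cos(21^(3/4)*c/21))*exp(21^(3/4)*c/21)


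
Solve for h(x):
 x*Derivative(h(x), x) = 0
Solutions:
 h(x) = C1


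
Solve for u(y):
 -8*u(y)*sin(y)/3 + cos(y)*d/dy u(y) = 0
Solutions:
 u(y) = C1/cos(y)^(8/3)


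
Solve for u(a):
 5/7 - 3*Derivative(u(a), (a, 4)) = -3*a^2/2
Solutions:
 u(a) = C1 + C2*a + C3*a^2 + C4*a^3 + a^6/720 + 5*a^4/504


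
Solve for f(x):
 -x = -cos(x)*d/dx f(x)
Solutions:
 f(x) = C1 + Integral(x/cos(x), x)


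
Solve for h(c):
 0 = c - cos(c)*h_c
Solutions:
 h(c) = C1 + Integral(c/cos(c), c)


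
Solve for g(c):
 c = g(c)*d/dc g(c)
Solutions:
 g(c) = -sqrt(C1 + c^2)
 g(c) = sqrt(C1 + c^2)


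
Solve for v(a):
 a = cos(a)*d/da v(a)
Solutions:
 v(a) = C1 + Integral(a/cos(a), a)


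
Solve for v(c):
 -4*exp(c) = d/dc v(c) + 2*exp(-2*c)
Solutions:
 v(c) = C1 - 4*exp(c) + exp(-2*c)


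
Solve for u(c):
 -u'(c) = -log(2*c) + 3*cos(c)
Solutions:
 u(c) = C1 + c*log(c) - c + c*log(2) - 3*sin(c)


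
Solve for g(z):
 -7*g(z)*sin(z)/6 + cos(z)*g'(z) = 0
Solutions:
 g(z) = C1/cos(z)^(7/6)


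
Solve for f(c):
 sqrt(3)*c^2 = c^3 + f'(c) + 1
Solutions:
 f(c) = C1 - c^4/4 + sqrt(3)*c^3/3 - c


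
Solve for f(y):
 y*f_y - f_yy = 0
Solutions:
 f(y) = C1 + C2*erfi(sqrt(2)*y/2)


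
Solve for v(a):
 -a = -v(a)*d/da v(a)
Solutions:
 v(a) = -sqrt(C1 + a^2)
 v(a) = sqrt(C1 + a^2)


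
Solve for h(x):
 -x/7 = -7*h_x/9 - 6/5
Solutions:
 h(x) = C1 + 9*x^2/98 - 54*x/35


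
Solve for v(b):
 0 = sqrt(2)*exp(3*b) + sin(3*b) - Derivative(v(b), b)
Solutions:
 v(b) = C1 + sqrt(2)*exp(3*b)/3 - cos(3*b)/3


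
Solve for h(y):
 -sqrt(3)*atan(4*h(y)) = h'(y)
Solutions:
 Integral(1/atan(4*_y), (_y, h(y))) = C1 - sqrt(3)*y


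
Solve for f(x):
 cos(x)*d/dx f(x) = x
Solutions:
 f(x) = C1 + Integral(x/cos(x), x)


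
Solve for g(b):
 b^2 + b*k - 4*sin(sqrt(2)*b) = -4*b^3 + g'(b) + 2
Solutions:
 g(b) = C1 + b^4 + b^3/3 + b^2*k/2 - 2*b + 2*sqrt(2)*cos(sqrt(2)*b)


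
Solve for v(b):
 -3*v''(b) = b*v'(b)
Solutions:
 v(b) = C1 + C2*erf(sqrt(6)*b/6)


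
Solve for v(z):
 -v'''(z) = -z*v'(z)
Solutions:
 v(z) = C1 + Integral(C2*airyai(z) + C3*airybi(z), z)


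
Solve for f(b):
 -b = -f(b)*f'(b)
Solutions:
 f(b) = -sqrt(C1 + b^2)
 f(b) = sqrt(C1 + b^2)


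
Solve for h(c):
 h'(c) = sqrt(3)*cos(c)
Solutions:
 h(c) = C1 + sqrt(3)*sin(c)


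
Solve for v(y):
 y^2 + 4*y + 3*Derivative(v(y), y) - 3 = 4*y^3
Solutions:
 v(y) = C1 + y^4/3 - y^3/9 - 2*y^2/3 + y


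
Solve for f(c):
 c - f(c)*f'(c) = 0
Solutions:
 f(c) = -sqrt(C1 + c^2)
 f(c) = sqrt(C1 + c^2)


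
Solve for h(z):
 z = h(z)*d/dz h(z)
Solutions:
 h(z) = -sqrt(C1 + z^2)
 h(z) = sqrt(C1 + z^2)


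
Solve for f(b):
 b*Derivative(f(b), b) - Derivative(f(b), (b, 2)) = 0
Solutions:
 f(b) = C1 + C2*erfi(sqrt(2)*b/2)


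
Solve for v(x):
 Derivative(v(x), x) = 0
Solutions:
 v(x) = C1


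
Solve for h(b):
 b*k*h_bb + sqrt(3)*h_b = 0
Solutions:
 h(b) = C1 + b^(((re(k) - sqrt(3))*re(k) + im(k)^2)/(re(k)^2 + im(k)^2))*(C2*sin(sqrt(3)*log(b)*Abs(im(k))/(re(k)^2 + im(k)^2)) + C3*cos(sqrt(3)*log(b)*im(k)/(re(k)^2 + im(k)^2)))


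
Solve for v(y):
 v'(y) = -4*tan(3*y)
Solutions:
 v(y) = C1 + 4*log(cos(3*y))/3


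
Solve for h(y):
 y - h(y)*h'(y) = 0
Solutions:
 h(y) = -sqrt(C1 + y^2)
 h(y) = sqrt(C1 + y^2)


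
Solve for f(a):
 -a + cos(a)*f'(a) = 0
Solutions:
 f(a) = C1 + Integral(a/cos(a), a)


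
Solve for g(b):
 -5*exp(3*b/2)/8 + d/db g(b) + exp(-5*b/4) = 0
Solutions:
 g(b) = C1 + 5*exp(3*b/2)/12 + 4*exp(-5*b/4)/5


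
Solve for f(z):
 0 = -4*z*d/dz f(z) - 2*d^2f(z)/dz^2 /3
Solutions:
 f(z) = C1 + C2*erf(sqrt(3)*z)


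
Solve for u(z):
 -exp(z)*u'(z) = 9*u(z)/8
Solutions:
 u(z) = C1*exp(9*exp(-z)/8)


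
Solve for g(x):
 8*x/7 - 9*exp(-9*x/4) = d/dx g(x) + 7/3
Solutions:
 g(x) = C1 + 4*x^2/7 - 7*x/3 + 4*exp(-9*x/4)


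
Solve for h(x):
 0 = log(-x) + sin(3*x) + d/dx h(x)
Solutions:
 h(x) = C1 - x*log(-x) + x + cos(3*x)/3


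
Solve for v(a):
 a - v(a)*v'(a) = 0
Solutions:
 v(a) = -sqrt(C1 + a^2)
 v(a) = sqrt(C1 + a^2)


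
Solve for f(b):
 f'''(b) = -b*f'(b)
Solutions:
 f(b) = C1 + Integral(C2*airyai(-b) + C3*airybi(-b), b)


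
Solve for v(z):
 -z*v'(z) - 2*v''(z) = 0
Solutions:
 v(z) = C1 + C2*erf(z/2)


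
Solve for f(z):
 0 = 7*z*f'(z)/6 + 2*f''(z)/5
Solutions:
 f(z) = C1 + C2*erf(sqrt(210)*z/12)


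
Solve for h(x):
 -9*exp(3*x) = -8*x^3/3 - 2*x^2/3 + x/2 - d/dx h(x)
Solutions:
 h(x) = C1 - 2*x^4/3 - 2*x^3/9 + x^2/4 + 3*exp(3*x)


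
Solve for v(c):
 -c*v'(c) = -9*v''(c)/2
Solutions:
 v(c) = C1 + C2*erfi(c/3)


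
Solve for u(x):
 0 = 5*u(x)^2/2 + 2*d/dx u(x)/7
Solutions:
 u(x) = 4/(C1 + 35*x)


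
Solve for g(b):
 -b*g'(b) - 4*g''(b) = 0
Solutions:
 g(b) = C1 + C2*erf(sqrt(2)*b/4)


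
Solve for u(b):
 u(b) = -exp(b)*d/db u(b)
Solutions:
 u(b) = C1*exp(exp(-b))


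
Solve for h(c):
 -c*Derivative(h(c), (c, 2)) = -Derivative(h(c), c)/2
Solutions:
 h(c) = C1 + C2*c^(3/2)


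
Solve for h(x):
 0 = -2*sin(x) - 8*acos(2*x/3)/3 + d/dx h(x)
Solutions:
 h(x) = C1 + 8*x*acos(2*x/3)/3 - 4*sqrt(9 - 4*x^2)/3 - 2*cos(x)


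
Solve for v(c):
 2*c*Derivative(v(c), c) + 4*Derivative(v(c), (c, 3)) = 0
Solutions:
 v(c) = C1 + Integral(C2*airyai(-2^(2/3)*c/2) + C3*airybi(-2^(2/3)*c/2), c)


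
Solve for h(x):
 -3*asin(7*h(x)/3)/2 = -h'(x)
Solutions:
 Integral(1/asin(7*_y/3), (_y, h(x))) = C1 + 3*x/2


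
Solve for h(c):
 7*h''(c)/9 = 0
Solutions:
 h(c) = C1 + C2*c


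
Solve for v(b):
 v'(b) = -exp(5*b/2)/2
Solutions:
 v(b) = C1 - exp(5*b/2)/5


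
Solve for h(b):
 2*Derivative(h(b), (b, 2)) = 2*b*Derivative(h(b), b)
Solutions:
 h(b) = C1 + C2*erfi(sqrt(2)*b/2)


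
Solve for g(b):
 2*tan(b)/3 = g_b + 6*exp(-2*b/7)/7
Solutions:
 g(b) = C1 + log(tan(b)^2 + 1)/3 + 3*exp(-2*b/7)


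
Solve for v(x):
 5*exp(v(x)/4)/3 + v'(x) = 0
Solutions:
 v(x) = 4*log(1/(C1 + 5*x)) + 4*log(12)


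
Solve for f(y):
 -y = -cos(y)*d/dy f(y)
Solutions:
 f(y) = C1 + Integral(y/cos(y), y)


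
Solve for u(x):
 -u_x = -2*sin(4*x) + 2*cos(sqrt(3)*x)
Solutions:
 u(x) = C1 - 2*sqrt(3)*sin(sqrt(3)*x)/3 - cos(4*x)/2


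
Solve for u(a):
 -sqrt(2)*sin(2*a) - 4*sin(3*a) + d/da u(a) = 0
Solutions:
 u(a) = C1 - sqrt(2)*cos(2*a)/2 - 4*cos(3*a)/3


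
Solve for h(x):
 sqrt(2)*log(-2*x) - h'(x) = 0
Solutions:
 h(x) = C1 + sqrt(2)*x*log(-x) + sqrt(2)*x*(-1 + log(2))


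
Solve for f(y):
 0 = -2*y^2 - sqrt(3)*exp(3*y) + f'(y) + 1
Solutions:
 f(y) = C1 + 2*y^3/3 - y + sqrt(3)*exp(3*y)/3


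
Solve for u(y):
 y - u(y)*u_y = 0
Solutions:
 u(y) = -sqrt(C1 + y^2)
 u(y) = sqrt(C1 + y^2)


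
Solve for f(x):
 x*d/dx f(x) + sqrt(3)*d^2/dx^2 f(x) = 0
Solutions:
 f(x) = C1 + C2*erf(sqrt(2)*3^(3/4)*x/6)


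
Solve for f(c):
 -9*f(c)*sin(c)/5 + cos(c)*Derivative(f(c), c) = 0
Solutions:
 f(c) = C1/cos(c)^(9/5)


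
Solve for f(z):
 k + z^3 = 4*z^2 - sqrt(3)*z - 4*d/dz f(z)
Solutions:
 f(z) = C1 - k*z/4 - z^4/16 + z^3/3 - sqrt(3)*z^2/8


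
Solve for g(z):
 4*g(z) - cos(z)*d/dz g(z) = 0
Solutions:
 g(z) = C1*(sin(z)^2 + 2*sin(z) + 1)/(sin(z)^2 - 2*sin(z) + 1)


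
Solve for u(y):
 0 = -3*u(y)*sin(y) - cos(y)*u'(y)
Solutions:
 u(y) = C1*cos(y)^3


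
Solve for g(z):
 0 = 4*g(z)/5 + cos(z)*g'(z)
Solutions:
 g(z) = C1*(sin(z) - 1)^(2/5)/(sin(z) + 1)^(2/5)


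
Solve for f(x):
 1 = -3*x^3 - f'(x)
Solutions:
 f(x) = C1 - 3*x^4/4 - x


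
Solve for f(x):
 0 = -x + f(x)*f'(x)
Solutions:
 f(x) = -sqrt(C1 + x^2)
 f(x) = sqrt(C1 + x^2)


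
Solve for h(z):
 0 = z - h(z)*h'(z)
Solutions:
 h(z) = -sqrt(C1 + z^2)
 h(z) = sqrt(C1 + z^2)


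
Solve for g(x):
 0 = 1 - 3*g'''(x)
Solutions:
 g(x) = C1 + C2*x + C3*x^2 + x^3/18


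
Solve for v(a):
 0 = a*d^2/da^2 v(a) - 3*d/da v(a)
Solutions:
 v(a) = C1 + C2*a^4


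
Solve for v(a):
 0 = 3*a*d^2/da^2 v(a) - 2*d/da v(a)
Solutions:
 v(a) = C1 + C2*a^(5/3)


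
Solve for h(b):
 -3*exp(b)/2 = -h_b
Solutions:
 h(b) = C1 + 3*exp(b)/2


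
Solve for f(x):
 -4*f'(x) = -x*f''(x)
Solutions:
 f(x) = C1 + C2*x^5


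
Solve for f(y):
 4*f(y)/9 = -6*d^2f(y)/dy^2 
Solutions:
 f(y) = C1*sin(sqrt(6)*y/9) + C2*cos(sqrt(6)*y/9)


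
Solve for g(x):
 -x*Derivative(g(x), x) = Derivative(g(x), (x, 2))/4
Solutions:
 g(x) = C1 + C2*erf(sqrt(2)*x)


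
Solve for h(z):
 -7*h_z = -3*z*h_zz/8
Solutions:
 h(z) = C1 + C2*z^(59/3)


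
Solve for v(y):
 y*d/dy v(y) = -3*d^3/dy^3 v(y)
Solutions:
 v(y) = C1 + Integral(C2*airyai(-3^(2/3)*y/3) + C3*airybi(-3^(2/3)*y/3), y)


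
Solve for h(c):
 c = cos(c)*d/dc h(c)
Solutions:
 h(c) = C1 + Integral(c/cos(c), c)


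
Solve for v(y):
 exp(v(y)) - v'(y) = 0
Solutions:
 v(y) = log(-1/(C1 + y))


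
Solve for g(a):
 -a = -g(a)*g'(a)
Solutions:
 g(a) = -sqrt(C1 + a^2)
 g(a) = sqrt(C1 + a^2)


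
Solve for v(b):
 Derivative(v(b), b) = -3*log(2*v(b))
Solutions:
 Integral(1/(log(_y) + log(2)), (_y, v(b)))/3 = C1 - b


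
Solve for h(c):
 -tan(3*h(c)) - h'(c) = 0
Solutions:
 h(c) = -asin(C1*exp(-3*c))/3 + pi/3
 h(c) = asin(C1*exp(-3*c))/3


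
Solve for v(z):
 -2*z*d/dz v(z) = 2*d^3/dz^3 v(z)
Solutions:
 v(z) = C1 + Integral(C2*airyai(-z) + C3*airybi(-z), z)


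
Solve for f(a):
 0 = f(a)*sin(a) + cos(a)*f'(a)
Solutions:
 f(a) = C1*cos(a)


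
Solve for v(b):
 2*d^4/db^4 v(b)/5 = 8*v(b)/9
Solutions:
 v(b) = C1*exp(-5^(1/4)*sqrt(6)*b/3) + C2*exp(5^(1/4)*sqrt(6)*b/3) + C3*sin(5^(1/4)*sqrt(6)*b/3) + C4*cos(5^(1/4)*sqrt(6)*b/3)


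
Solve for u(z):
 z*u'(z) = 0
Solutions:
 u(z) = C1


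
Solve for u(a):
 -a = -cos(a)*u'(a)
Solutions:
 u(a) = C1 + Integral(a/cos(a), a)


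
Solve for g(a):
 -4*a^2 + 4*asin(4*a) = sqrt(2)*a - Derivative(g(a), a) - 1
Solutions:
 g(a) = C1 + 4*a^3/3 + sqrt(2)*a^2/2 - 4*a*asin(4*a) - a - sqrt(1 - 16*a^2)


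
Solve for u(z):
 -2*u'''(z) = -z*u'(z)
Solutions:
 u(z) = C1 + Integral(C2*airyai(2^(2/3)*z/2) + C3*airybi(2^(2/3)*z/2), z)


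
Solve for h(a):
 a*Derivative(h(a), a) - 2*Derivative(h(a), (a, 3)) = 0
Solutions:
 h(a) = C1 + Integral(C2*airyai(2^(2/3)*a/2) + C3*airybi(2^(2/3)*a/2), a)


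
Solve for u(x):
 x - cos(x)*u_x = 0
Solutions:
 u(x) = C1 + Integral(x/cos(x), x)


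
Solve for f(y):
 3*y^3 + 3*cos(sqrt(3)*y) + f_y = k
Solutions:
 f(y) = C1 + k*y - 3*y^4/4 - sqrt(3)*sin(sqrt(3)*y)


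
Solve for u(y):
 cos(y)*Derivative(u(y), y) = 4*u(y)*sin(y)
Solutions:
 u(y) = C1/cos(y)^4


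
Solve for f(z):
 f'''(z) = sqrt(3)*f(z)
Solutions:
 f(z) = C3*exp(3^(1/6)*z) + (C1*sin(3^(2/3)*z/2) + C2*cos(3^(2/3)*z/2))*exp(-3^(1/6)*z/2)


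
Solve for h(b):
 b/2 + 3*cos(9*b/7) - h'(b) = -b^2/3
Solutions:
 h(b) = C1 + b^3/9 + b^2/4 + 7*sin(9*b/7)/3


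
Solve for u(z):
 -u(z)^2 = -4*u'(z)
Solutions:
 u(z) = -4/(C1 + z)


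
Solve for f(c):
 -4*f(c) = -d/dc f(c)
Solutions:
 f(c) = C1*exp(4*c)


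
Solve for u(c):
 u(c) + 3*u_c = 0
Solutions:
 u(c) = C1*exp(-c/3)


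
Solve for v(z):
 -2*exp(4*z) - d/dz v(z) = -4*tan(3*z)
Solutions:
 v(z) = C1 - exp(4*z)/2 - 4*log(cos(3*z))/3


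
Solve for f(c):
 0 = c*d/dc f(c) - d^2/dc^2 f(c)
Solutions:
 f(c) = C1 + C2*erfi(sqrt(2)*c/2)


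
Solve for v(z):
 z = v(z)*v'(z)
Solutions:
 v(z) = -sqrt(C1 + z^2)
 v(z) = sqrt(C1 + z^2)


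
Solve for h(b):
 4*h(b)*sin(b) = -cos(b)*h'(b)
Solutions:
 h(b) = C1*cos(b)^4


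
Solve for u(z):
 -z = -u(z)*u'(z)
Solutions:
 u(z) = -sqrt(C1 + z^2)
 u(z) = sqrt(C1 + z^2)


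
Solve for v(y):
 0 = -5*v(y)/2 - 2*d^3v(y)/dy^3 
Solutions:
 v(y) = C3*exp(-10^(1/3)*y/2) + (C1*sin(10^(1/3)*sqrt(3)*y/4) + C2*cos(10^(1/3)*sqrt(3)*y/4))*exp(10^(1/3)*y/4)


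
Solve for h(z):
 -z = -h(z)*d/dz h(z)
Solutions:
 h(z) = -sqrt(C1 + z^2)
 h(z) = sqrt(C1 + z^2)


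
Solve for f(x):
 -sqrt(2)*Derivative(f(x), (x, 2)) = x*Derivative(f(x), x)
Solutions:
 f(x) = C1 + C2*erf(2^(1/4)*x/2)


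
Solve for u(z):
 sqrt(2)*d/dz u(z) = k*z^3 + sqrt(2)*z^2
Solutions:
 u(z) = C1 + sqrt(2)*k*z^4/8 + z^3/3


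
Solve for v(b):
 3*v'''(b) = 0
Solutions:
 v(b) = C1 + C2*b + C3*b^2


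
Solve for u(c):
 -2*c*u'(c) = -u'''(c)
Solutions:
 u(c) = C1 + Integral(C2*airyai(2^(1/3)*c) + C3*airybi(2^(1/3)*c), c)


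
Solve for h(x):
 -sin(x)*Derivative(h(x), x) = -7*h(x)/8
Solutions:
 h(x) = C1*(cos(x) - 1)^(7/16)/(cos(x) + 1)^(7/16)


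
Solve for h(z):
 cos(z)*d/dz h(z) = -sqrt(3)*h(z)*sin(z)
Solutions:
 h(z) = C1*cos(z)^(sqrt(3))


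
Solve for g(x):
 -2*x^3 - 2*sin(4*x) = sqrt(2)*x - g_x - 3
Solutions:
 g(x) = C1 + x^4/2 + sqrt(2)*x^2/2 - 3*x - cos(4*x)/2


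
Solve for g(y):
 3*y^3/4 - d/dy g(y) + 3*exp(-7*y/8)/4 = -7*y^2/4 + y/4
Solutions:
 g(y) = C1 + 3*y^4/16 + 7*y^3/12 - y^2/8 - 6*exp(-7*y/8)/7


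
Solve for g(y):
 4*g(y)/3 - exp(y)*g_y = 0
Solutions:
 g(y) = C1*exp(-4*exp(-y)/3)


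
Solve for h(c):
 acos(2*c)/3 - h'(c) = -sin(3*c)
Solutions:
 h(c) = C1 + c*acos(2*c)/3 - sqrt(1 - 4*c^2)/6 - cos(3*c)/3


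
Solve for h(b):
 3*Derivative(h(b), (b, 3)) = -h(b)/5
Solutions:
 h(b) = C3*exp(-15^(2/3)*b/15) + (C1*sin(3^(1/6)*5^(2/3)*b/10) + C2*cos(3^(1/6)*5^(2/3)*b/10))*exp(15^(2/3)*b/30)


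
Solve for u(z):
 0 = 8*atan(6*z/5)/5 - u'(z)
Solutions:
 u(z) = C1 + 8*z*atan(6*z/5)/5 - 2*log(36*z^2 + 25)/3


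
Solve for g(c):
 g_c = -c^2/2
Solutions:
 g(c) = C1 - c^3/6


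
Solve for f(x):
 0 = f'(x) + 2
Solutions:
 f(x) = C1 - 2*x


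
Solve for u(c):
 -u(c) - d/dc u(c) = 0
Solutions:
 u(c) = C1*exp(-c)


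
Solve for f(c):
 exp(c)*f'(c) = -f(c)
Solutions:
 f(c) = C1*exp(exp(-c))


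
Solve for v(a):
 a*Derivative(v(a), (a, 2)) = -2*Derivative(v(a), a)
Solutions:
 v(a) = C1 + C2/a


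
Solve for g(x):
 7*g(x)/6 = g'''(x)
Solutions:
 g(x) = C3*exp(6^(2/3)*7^(1/3)*x/6) + (C1*sin(2^(2/3)*3^(1/6)*7^(1/3)*x/4) + C2*cos(2^(2/3)*3^(1/6)*7^(1/3)*x/4))*exp(-6^(2/3)*7^(1/3)*x/12)


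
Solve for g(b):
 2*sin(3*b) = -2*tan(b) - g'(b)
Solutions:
 g(b) = C1 + 2*log(cos(b)) + 2*cos(3*b)/3


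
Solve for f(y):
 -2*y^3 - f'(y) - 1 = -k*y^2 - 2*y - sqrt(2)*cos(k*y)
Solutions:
 f(y) = C1 + k*y^3/3 - y^4/2 + y^2 - y + sqrt(2)*sin(k*y)/k


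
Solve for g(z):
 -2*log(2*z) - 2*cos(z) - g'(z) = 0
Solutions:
 g(z) = C1 - 2*z*log(z) - 2*z*log(2) + 2*z - 2*sin(z)


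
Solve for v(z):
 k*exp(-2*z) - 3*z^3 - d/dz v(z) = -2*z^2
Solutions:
 v(z) = C1 - k*exp(-2*z)/2 - 3*z^4/4 + 2*z^3/3


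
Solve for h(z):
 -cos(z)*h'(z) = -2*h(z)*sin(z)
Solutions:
 h(z) = C1/cos(z)^2
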